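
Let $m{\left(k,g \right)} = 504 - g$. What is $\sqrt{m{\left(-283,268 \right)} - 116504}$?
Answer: $2 i \sqrt{29067} \approx 340.98 i$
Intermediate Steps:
$\sqrt{m{\left(-283,268 \right)} - 116504} = \sqrt{\left(504 - 268\right) - 116504} = \sqrt{236 - 116504} = \sqrt{-116268} = 2 i \sqrt{29067}$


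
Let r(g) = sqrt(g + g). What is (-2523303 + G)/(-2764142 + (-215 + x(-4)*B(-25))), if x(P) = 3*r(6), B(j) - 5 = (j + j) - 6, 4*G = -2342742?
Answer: 17188708245789/15283338685082 - 951350481*sqrt(3)/7641669342541 ≈ 1.1245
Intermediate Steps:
r(g) = sqrt(2)*sqrt(g) (r(g) = sqrt(2*g) = sqrt(2)*sqrt(g))
G = -1171371/2 (G = (1/4)*(-2342742) = -1171371/2 ≈ -5.8569e+5)
B(j) = -1 + 2*j (B(j) = 5 + ((j + j) - 6) = 5 + (2*j - 6) = 5 + (-6 + 2*j) = -1 + 2*j)
x(P) = 6*sqrt(3) (x(P) = 3*(sqrt(2)*sqrt(6)) = 3*(2*sqrt(3)) = 6*sqrt(3))
(-2523303 + G)/(-2764142 + (-215 + x(-4)*B(-25))) = (-2523303 - 1171371/2)/(-2764142 + (-215 + (6*sqrt(3))*(-1 + 2*(-25)))) = -6217977/(2*(-2764142 + (-215 + (6*sqrt(3))*(-1 - 50)))) = -6217977/(2*(-2764142 + (-215 + (6*sqrt(3))*(-51)))) = -6217977/(2*(-2764142 + (-215 - 306*sqrt(3)))) = -6217977/(2*(-2764357 - 306*sqrt(3)))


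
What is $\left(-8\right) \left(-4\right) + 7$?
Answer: $39$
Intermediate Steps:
$\left(-8\right) \left(-4\right) + 7 = 32 + 7 = 39$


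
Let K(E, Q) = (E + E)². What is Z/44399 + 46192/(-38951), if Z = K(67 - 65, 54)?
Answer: -2050255392/1729385449 ≈ -1.1855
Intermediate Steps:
K(E, Q) = 4*E² (K(E, Q) = (2*E)² = 4*E²)
Z = 16 (Z = 4*(67 - 65)² = 4*2² = 4*4 = 16)
Z/44399 + 46192/(-38951) = 16/44399 + 46192/(-38951) = 16*(1/44399) + 46192*(-1/38951) = 16/44399 - 46192/38951 = -2050255392/1729385449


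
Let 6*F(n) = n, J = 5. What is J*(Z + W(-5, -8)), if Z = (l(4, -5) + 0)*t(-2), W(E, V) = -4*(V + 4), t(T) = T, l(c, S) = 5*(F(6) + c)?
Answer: -170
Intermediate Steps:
F(n) = n/6
l(c, S) = 5 + 5*c (l(c, S) = 5*((⅙)*6 + c) = 5*(1 + c) = 5 + 5*c)
W(E, V) = -16 - 4*V (W(E, V) = -4*(4 + V) = -16 - 4*V)
Z = -50 (Z = ((5 + 5*4) + 0)*(-2) = ((5 + 20) + 0)*(-2) = (25 + 0)*(-2) = 25*(-2) = -50)
J*(Z + W(-5, -8)) = 5*(-50 + (-16 - 4*(-8))) = 5*(-50 + (-16 + 32)) = 5*(-50 + 16) = 5*(-34) = -170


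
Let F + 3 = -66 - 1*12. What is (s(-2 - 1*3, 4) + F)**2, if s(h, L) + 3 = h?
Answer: 7921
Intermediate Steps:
s(h, L) = -3 + h
F = -81 (F = -3 + (-66 - 1*12) = -3 + (-66 - 12) = -3 - 78 = -81)
(s(-2 - 1*3, 4) + F)**2 = ((-3 + (-2 - 1*3)) - 81)**2 = ((-3 + (-2 - 3)) - 81)**2 = ((-3 - 5) - 81)**2 = (-8 - 81)**2 = (-89)**2 = 7921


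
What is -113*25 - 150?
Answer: -2975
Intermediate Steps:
-113*25 - 150 = -2825 - 150 = -2975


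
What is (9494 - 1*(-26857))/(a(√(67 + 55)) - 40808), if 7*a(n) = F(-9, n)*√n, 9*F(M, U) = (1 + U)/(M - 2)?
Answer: -25191243/(28279944 + 122^(¼) + 122^(¾)) ≈ -0.89078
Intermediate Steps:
F(M, U) = (1 + U)/(9*(-2 + M)) (F(M, U) = ((1 + U)/(M - 2))/9 = ((1 + U)/(-2 + M))/9 = (1 + U)/(9*(-2 + M)))
a(n) = √n*(-1/99 - n/99)/7 (a(n) = (((1 + n)/(9*(-2 - 9)))*√n)/7 = (((⅑)*(1 + n)/(-11))*√n)/7 = (((⅑)*(-1/11)*(1 + n))*√n)/7 = ((-1/99 - n/99)*√n)/7 = (√n*(-1/99 - n/99))/7 = √n*(-1/99 - n/99)/7)
(9494 - 1*(-26857))/(a(√(67 + 55)) - 40808) = (9494 - 1*(-26857))/(√(√(67 + 55))*(-1 - √(67 + 55))/693 - 40808) = (9494 + 26857)/(√(√122)*(-1 - √122)/693 - 40808) = 36351/(122^(¼)*(-1 - √122)/693 - 40808) = 36351/(-40808 + 122^(¼)*(-1 - √122)/693)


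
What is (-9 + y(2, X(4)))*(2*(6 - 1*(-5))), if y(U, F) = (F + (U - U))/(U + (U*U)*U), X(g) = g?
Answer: -946/5 ≈ -189.20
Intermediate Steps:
y(U, F) = F/(U + U³) (y(U, F) = (F + 0)/(U + U²*U) = F/(U + U³))
(-9 + y(2, X(4)))*(2*(6 - 1*(-5))) = (-9 + 4/(2 + 2³))*(2*(6 - 1*(-5))) = (-9 + 4/(2 + 8))*(2*(6 + 5)) = (-9 + 4/10)*(2*11) = (-9 + 4*(⅒))*22 = (-9 + ⅖)*22 = -43/5*22 = -946/5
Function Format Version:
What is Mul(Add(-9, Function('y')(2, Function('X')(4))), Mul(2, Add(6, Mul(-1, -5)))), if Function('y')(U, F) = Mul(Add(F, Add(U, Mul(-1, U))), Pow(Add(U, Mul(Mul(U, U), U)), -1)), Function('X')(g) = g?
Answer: Rational(-946, 5) ≈ -189.20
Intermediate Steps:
Function('y')(U, F) = Mul(F, Pow(Add(U, Pow(U, 3)), -1)) (Function('y')(U, F) = Mul(Add(F, 0), Pow(Add(U, Mul(Pow(U, 2), U)), -1)) = Mul(F, Pow(Add(U, Pow(U, 3)), -1)))
Mul(Add(-9, Function('y')(2, Function('X')(4))), Mul(2, Add(6, Mul(-1, -5)))) = Mul(Add(-9, Mul(4, Pow(Add(2, Pow(2, 3)), -1))), Mul(2, Add(6, Mul(-1, -5)))) = Mul(Add(-9, Mul(4, Pow(Add(2, 8), -1))), Mul(2, Add(6, 5))) = Mul(Add(-9, Mul(4, Pow(10, -1))), Mul(2, 11)) = Mul(Add(-9, Mul(4, Rational(1, 10))), 22) = Mul(Add(-9, Rational(2, 5)), 22) = Mul(Rational(-43, 5), 22) = Rational(-946, 5)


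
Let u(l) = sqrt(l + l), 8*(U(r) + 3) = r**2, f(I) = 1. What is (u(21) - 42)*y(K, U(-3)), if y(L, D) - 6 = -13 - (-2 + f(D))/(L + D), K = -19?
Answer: 49434/167 - 1177*sqrt(42)/167 ≈ 250.34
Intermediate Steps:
U(r) = -3 + r**2/8
y(L, D) = -7 + 1/(D + L) (y(L, D) = 6 + (-13 - (-2 + 1)/(L + D)) = 6 + (-13 - (-1)/(D + L)) = 6 + (-13 + 1/(D + L)) = -7 + 1/(D + L))
u(l) = sqrt(2)*sqrt(l) (u(l) = sqrt(2*l) = sqrt(2)*sqrt(l))
(u(21) - 42)*y(K, U(-3)) = (sqrt(2)*sqrt(21) - 42)*((1 - 7*(-3 + (1/8)*(-3)**2) - 7*(-19))/((-3 + (1/8)*(-3)**2) - 19)) = (sqrt(42) - 42)*((1 - 7*(-3 + (1/8)*9) + 133)/((-3 + (1/8)*9) - 19)) = (-42 + sqrt(42))*((1 - 7*(-3 + 9/8) + 133)/((-3 + 9/8) - 19)) = (-42 + sqrt(42))*((1 - 7*(-15/8) + 133)/(-15/8 - 19)) = (-42 + sqrt(42))*((1 + 105/8 + 133)/(-167/8)) = (-42 + sqrt(42))*(-8/167*1177/8) = (-42 + sqrt(42))*(-1177/167) = 49434/167 - 1177*sqrt(42)/167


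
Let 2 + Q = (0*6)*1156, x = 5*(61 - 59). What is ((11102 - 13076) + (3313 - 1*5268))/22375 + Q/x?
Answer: -8404/22375 ≈ -0.37560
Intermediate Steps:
x = 10 (x = 5*2 = 10)
Q = -2 (Q = -2 + (0*6)*1156 = -2 + 0*1156 = -2 + 0 = -2)
((11102 - 13076) + (3313 - 1*5268))/22375 + Q/x = ((11102 - 13076) + (3313 - 1*5268))/22375 - 2/10 = (-1974 + (3313 - 5268))*(1/22375) - 2*⅒ = (-1974 - 1955)*(1/22375) - ⅕ = -3929*1/22375 - ⅕ = -3929/22375 - ⅕ = -8404/22375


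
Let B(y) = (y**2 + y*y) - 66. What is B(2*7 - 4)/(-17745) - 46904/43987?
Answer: -838205738/780549315 ≈ -1.0739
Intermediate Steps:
B(y) = -66 + 2*y**2 (B(y) = (y**2 + y**2) - 66 = 2*y**2 - 66 = -66 + 2*y**2)
B(2*7 - 4)/(-17745) - 46904/43987 = (-66 + 2*(2*7 - 4)**2)/(-17745) - 46904/43987 = (-66 + 2*(14 - 4)**2)*(-1/17745) - 46904*1/43987 = (-66 + 2*10**2)*(-1/17745) - 46904/43987 = (-66 + 2*100)*(-1/17745) - 46904/43987 = (-66 + 200)*(-1/17745) - 46904/43987 = 134*(-1/17745) - 46904/43987 = -134/17745 - 46904/43987 = -838205738/780549315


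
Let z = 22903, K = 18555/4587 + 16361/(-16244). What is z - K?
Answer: 568768098457/24837076 ≈ 22900.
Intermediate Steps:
K = 75453171/24837076 (K = 18555*(1/4587) + 16361*(-1/16244) = 6185/1529 - 16361/16244 = 75453171/24837076 ≈ 3.0379)
z - K = 22903 - 1*75453171/24837076 = 22903 - 75453171/24837076 = 568768098457/24837076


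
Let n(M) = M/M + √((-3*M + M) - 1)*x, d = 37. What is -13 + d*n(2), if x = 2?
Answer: 24 + 74*I*√5 ≈ 24.0 + 165.47*I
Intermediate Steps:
n(M) = 1 + 2*√(-1 - 2*M) (n(M) = M/M + √((-3*M + M) - 1)*2 = 1 + √(-2*M - 1)*2 = 1 + √(-1 - 2*M)*2 = 1 + 2*√(-1 - 2*M))
-13 + d*n(2) = -13 + 37*(1 + 2*√(-1 - 2*2)) = -13 + 37*(1 + 2*√(-1 - 4)) = -13 + 37*(1 + 2*√(-5)) = -13 + 37*(1 + 2*(I*√5)) = -13 + 37*(1 + 2*I*√5) = -13 + (37 + 74*I*√5) = 24 + 74*I*√5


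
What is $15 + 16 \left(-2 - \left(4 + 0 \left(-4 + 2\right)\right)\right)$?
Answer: $-81$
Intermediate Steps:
$15 + 16 \left(-2 - \left(4 + 0 \left(-4 + 2\right)\right)\right) = 15 + 16 \left(-2 + \left(-4 + 0 \left(-2\right)\right)\right) = 15 + 16 \left(-2 + \left(-4 + 0\right)\right) = 15 + 16 \left(-2 - 4\right) = 15 + 16 \left(-6\right) = 15 - 96 = -81$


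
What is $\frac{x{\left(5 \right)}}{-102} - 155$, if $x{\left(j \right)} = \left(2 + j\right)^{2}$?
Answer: $- \frac{15859}{102} \approx -155.48$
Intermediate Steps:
$\frac{x{\left(5 \right)}}{-102} - 155 = \frac{\left(2 + 5\right)^{2}}{-102} - 155 = 7^{2} \left(- \frac{1}{102}\right) - 155 = 49 \left(- \frac{1}{102}\right) - 155 = - \frac{49}{102} - 155 = - \frac{15859}{102}$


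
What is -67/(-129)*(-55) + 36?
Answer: 959/129 ≈ 7.4341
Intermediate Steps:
-67/(-129)*(-55) + 36 = -67*(-1/129)*(-55) + 36 = (67/129)*(-55) + 36 = -3685/129 + 36 = 959/129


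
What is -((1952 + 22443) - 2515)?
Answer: -21880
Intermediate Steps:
-((1952 + 22443) - 2515) = -(24395 - 2515) = -1*21880 = -21880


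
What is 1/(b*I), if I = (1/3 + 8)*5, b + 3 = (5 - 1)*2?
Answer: 3/625 ≈ 0.0048000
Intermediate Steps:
b = 5 (b = -3 + (5 - 1)*2 = -3 + 4*2 = -3 + 8 = 5)
I = 125/3 (I = (⅓ + 8)*5 = (25/3)*5 = 125/3 ≈ 41.667)
1/(b*I) = 1/(5*(125/3)) = 1/(625/3) = 3/625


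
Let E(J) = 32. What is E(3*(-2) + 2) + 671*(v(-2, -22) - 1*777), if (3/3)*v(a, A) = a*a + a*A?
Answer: -489127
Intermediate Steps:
v(a, A) = a² + A*a (v(a, A) = a*a + a*A = a² + A*a)
E(3*(-2) + 2) + 671*(v(-2, -22) - 1*777) = 32 + 671*(-2*(-22 - 2) - 1*777) = 32 + 671*(-2*(-24) - 777) = 32 + 671*(48 - 777) = 32 + 671*(-729) = 32 - 489159 = -489127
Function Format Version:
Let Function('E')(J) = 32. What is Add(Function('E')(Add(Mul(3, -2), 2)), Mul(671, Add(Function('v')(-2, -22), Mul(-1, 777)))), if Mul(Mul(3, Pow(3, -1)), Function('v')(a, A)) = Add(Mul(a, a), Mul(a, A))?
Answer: -489127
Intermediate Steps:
Function('v')(a, A) = Add(Pow(a, 2), Mul(A, a)) (Function('v')(a, A) = Add(Mul(a, a), Mul(a, A)) = Add(Pow(a, 2), Mul(A, a)))
Add(Function('E')(Add(Mul(3, -2), 2)), Mul(671, Add(Function('v')(-2, -22), Mul(-1, 777)))) = Add(32, Mul(671, Add(Mul(-2, Add(-22, -2)), Mul(-1, 777)))) = Add(32, Mul(671, Add(Mul(-2, -24), -777))) = Add(32, Mul(671, Add(48, -777))) = Add(32, Mul(671, -729)) = Add(32, -489159) = -489127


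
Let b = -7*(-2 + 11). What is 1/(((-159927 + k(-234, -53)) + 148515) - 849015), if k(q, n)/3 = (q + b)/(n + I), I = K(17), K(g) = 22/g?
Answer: -293/252100062 ≈ -1.1622e-6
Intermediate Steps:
I = 22/17 ≈ 1.2941
b = -63 (b = -7*9 = -63)
k(q, n) = 3*(-63 + q)/(22/17 + n) (k(q, n) = 3*((q - 63)/(n + 22/17)) = 3*((-63 + q)/(22/17 + n)) = 3*(-63 + q)/(22/17 + n))
1/(((-159927 + k(-234, -53)) + 148515) - 849015) = 1/(((-159927 + 51*(-63 - 234)/(22 + 17*(-53))) + 148515) - 849015) = 1/(((-159927 + 51*(-297)/(22 - 901)) + 148515) - 849015) = 1/(((-159927 + 51*(-297)/(-879)) + 148515) - 849015) = 1/(((-159927 + 51*(-1/879)*(-297)) + 148515) - 849015) = 1/(((-159927 + 5049/293) + 148515) - 849015) = 1/((-46853562/293 + 148515) - 849015) = 1/(-3338667/293 - 849015) = 1/(-252100062/293) = -293/252100062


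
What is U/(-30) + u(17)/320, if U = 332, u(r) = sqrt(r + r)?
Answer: -166/15 + sqrt(34)/320 ≈ -11.048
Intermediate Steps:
u(r) = sqrt(2)*sqrt(r) (u(r) = sqrt(2*r) = sqrt(2)*sqrt(r))
U/(-30) + u(17)/320 = 332/(-30) + (sqrt(2)*sqrt(17))/320 = 332*(-1/30) + sqrt(34)*(1/320) = -166/15 + sqrt(34)/320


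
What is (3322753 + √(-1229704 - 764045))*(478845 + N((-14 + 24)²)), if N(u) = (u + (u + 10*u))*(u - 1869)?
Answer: -5462456408115 - 1643955*I*√1993749 ≈ -5.4625e+12 - 2.3213e+9*I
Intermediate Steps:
N(u) = 12*u*(-1869 + u) (N(u) = (u + 11*u)*(-1869 + u) = (12*u)*(-1869 + u) = 12*u*(-1869 + u))
(3322753 + √(-1229704 - 764045))*(478845 + N((-14 + 24)²)) = (3322753 + √(-1229704 - 764045))*(478845 + 12*(-14 + 24)²*(-1869 + (-14 + 24)²)) = (3322753 + √(-1993749))*(478845 + 12*10²*(-1869 + 10²)) = (3322753 + I*√1993749)*(478845 + 12*100*(-1869 + 100)) = (3322753 + I*√1993749)*(478845 + 12*100*(-1769)) = (3322753 + I*√1993749)*(478845 - 2122800) = (3322753 + I*√1993749)*(-1643955) = -5462456408115 - 1643955*I*√1993749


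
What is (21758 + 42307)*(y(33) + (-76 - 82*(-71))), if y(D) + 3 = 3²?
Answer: 368501880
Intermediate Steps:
y(D) = 6 (y(D) = -3 + 3² = -3 + 9 = 6)
(21758 + 42307)*(y(33) + (-76 - 82*(-71))) = (21758 + 42307)*(6 + (-76 - 82*(-71))) = 64065*(6 + (-76 + 5822)) = 64065*(6 + 5746) = 64065*5752 = 368501880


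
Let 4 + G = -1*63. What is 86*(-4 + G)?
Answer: -6106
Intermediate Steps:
G = -67 (G = -4 - 1*63 = -4 - 63 = -67)
86*(-4 + G) = 86*(-4 - 67) = 86*(-71) = -6106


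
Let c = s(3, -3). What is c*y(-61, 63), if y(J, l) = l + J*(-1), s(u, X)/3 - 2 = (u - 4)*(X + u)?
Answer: 744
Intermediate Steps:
s(u, X) = 6 + 3*(-4 + u)*(X + u) (s(u, X) = 6 + 3*((u - 4)*(X + u)) = 6 + 3*((-4 + u)*(X + u)) = 6 + 3*(-4 + u)*(X + u))
y(J, l) = l - J
c = 6 (c = 6 - 12*(-3) - 12*3 + 3*3² + 3*(-3)*3 = 6 + 36 - 36 + 3*9 - 27 = 6 + 36 - 36 + 27 - 27 = 6)
c*y(-61, 63) = 6*(63 - 1*(-61)) = 6*(63 + 61) = 6*124 = 744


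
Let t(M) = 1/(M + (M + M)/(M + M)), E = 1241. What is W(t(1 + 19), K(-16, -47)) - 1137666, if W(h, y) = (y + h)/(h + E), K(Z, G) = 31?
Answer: -14824925320/13031 ≈ -1.1377e+6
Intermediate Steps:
t(M) = 1/(1 + M) (t(M) = 1/(M + (2*M)/((2*M))) = 1/(M + (2*M)*(1/(2*M))) = 1/(M + 1) = 1/(1 + M))
W(h, y) = (h + y)/(1241 + h) (W(h, y) = (y + h)/(h + 1241) = (h + y)/(1241 + h))
W(t(1 + 19), K(-16, -47)) - 1137666 = (1/(1 + (1 + 19)) + 31)/(1241 + 1/(1 + (1 + 19))) - 1137666 = (1/(1 + 20) + 31)/(1241 + 1/(1 + 20)) - 1137666 = (1/21 + 31)/(1241 + 1/21) - 1137666 = (652/21)/(26062/21) - 1137666 = (21/26062)*(652/21) - 1137666 = 326/13031 - 1137666 = -14824925320/13031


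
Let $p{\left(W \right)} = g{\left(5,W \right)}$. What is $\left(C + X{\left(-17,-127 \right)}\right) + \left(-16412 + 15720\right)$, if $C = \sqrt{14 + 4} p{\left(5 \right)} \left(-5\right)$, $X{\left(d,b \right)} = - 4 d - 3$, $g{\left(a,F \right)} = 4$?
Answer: $-627 - 60 \sqrt{2} \approx -711.85$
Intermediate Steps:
$X{\left(d,b \right)} = -3 - 4 d$
$p{\left(W \right)} = 4$
$C = - 60 \sqrt{2}$ ($C = \sqrt{14 + 4} \cdot 4 \left(-5\right) = \sqrt{18} \cdot 4 \left(-5\right) = 3 \sqrt{2} \cdot 4 \left(-5\right) = 12 \sqrt{2} \left(-5\right) = - 60 \sqrt{2} \approx -84.853$)
$\left(C + X{\left(-17,-127 \right)}\right) + \left(-16412 + 15720\right) = \left(- 60 \sqrt{2} - -65\right) + \left(-16412 + 15720\right) = \left(- 60 \sqrt{2} + \left(-3 + 68\right)\right) - 692 = \left(- 60 \sqrt{2} + 65\right) - 692 = \left(65 - 60 \sqrt{2}\right) - 692 = -627 - 60 \sqrt{2}$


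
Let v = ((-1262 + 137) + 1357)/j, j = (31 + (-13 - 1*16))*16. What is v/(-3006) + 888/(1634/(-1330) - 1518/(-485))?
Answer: 7249857409/15522984 ≈ 467.04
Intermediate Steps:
j = 32 (j = (31 + (-13 - 16))*16 = (31 - 29)*16 = 2*16 = 32)
v = 29/4 (v = ((-1262 + 137) + 1357)/32 = (-1125 + 1357)*(1/32) = 232*(1/32) = 29/4 ≈ 7.2500)
v/(-3006) + 888/(1634/(-1330) - 1518/(-485)) = (29/4)/(-3006) + 888/(1634/(-1330) - 1518/(-485)) = (29/4)*(-1/3006) + 888/(1634*(-1/1330) - 1518*(-1/485)) = -29/12024 + 888/(-43/35 + 1518/485) = -29/12024 + 888/(1291/679) = -29/12024 + 888*(679/1291) = -29/12024 + 602952/1291 = 7249857409/15522984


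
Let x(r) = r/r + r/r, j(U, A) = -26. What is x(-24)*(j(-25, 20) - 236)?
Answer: -524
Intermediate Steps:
x(r) = 2 (x(r) = 1 + 1 = 2)
x(-24)*(j(-25, 20) - 236) = 2*(-26 - 236) = 2*(-262) = -524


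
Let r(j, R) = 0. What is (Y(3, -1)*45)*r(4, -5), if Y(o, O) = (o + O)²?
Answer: 0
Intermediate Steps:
Y(o, O) = (O + o)²
(Y(3, -1)*45)*r(4, -5) = ((-1 + 3)²*45)*0 = (2²*45)*0 = (4*45)*0 = 180*0 = 0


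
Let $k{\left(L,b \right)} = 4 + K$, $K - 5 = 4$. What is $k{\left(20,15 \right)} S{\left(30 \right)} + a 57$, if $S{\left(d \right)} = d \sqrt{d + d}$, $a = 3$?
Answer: $171 + 780 \sqrt{15} \approx 3191.9$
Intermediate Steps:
$K = 9$ ($K = 5 + 4 = 9$)
$k{\left(L,b \right)} = 13$ ($k{\left(L,b \right)} = 4 + 9 = 13$)
$S{\left(d \right)} = \sqrt{2} d^{\frac{3}{2}}$ ($S{\left(d \right)} = d \sqrt{2 d} = d \sqrt{2} \sqrt{d} = \sqrt{2} d^{\frac{3}{2}}$)
$k{\left(20,15 \right)} S{\left(30 \right)} + a 57 = 13 \sqrt{2} \cdot 30^{\frac{3}{2}} + 3 \cdot 57 = 13 \sqrt{2} \cdot 30 \sqrt{30} + 171 = 13 \cdot 60 \sqrt{15} + 171 = 780 \sqrt{15} + 171 = 171 + 780 \sqrt{15}$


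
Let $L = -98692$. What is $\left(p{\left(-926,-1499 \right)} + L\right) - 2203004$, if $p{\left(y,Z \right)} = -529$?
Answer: $-2302225$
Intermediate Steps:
$\left(p{\left(-926,-1499 \right)} + L\right) - 2203004 = \left(-529 - 98692\right) - 2203004 = -99221 - 2203004 = -2302225$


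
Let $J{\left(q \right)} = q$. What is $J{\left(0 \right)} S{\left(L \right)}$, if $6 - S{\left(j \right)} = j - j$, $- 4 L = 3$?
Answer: $0$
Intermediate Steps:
$L = - \frac{3}{4}$ ($L = \left(- \frac{1}{4}\right) 3 = - \frac{3}{4} \approx -0.75$)
$S{\left(j \right)} = 6$ ($S{\left(j \right)} = 6 - \left(j - j\right) = 6 - 0 = 6 + 0 = 6$)
$J{\left(0 \right)} S{\left(L \right)} = 0 \cdot 6 = 0$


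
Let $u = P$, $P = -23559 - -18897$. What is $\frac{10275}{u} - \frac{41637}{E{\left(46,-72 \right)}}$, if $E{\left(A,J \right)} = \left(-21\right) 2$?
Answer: $\frac{109796}{111} \approx 989.15$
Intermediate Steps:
$P = -4662$ ($P = -23559 + 18897 = -4662$)
$E{\left(A,J \right)} = -42$
$u = -4662$
$\frac{10275}{u} - \frac{41637}{E{\left(46,-72 \right)}} = \frac{10275}{-4662} - \frac{41637}{-42} = 10275 \left(- \frac{1}{4662}\right) - - \frac{13879}{14} = - \frac{3425}{1554} + \frac{13879}{14} = \frac{109796}{111}$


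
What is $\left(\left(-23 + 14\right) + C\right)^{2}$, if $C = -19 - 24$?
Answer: $2704$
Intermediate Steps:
$C = -43$ ($C = -19 - 24 = -43$)
$\left(\left(-23 + 14\right) + C\right)^{2} = \left(\left(-23 + 14\right) - 43\right)^{2} = \left(-9 - 43\right)^{2} = \left(-52\right)^{2} = 2704$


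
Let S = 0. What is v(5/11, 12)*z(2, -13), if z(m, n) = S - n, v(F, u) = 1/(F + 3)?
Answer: 143/38 ≈ 3.7632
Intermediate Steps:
v(F, u) = 1/(3 + F)
z(m, n) = -n (z(m, n) = 0 - n = -n)
v(5/11, 12)*z(2, -13) = (-1*(-13))/(3 + 5/11) = 13/(3 + 5*(1/11)) = 13/(3 + 5/11) = 13/(38/11) = (11/38)*13 = 143/38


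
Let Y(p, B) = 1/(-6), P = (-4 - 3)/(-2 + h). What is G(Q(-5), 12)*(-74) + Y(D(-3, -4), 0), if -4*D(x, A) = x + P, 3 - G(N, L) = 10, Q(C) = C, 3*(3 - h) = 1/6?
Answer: 3107/6 ≈ 517.83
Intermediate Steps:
h = 53/18 (h = 3 - 1/3/6 = 3 - 1/3*1/6 = 3 - 1/18 = 53/18 ≈ 2.9444)
P = -126/17 (P = (-4 - 3)/(-2 + 53/18) = -7/17/18 = -7*18/17 = -126/17 ≈ -7.4118)
G(N, L) = -7 (G(N, L) = 3 - 1*10 = 3 - 10 = -7)
D(x, A) = 63/34 - x/4 (D(x, A) = -(x - 126/17)/4 = -(-126/17 + x)/4 = 63/34 - x/4)
Y(p, B) = -1/6
G(Q(-5), 12)*(-74) + Y(D(-3, -4), 0) = -7*(-74) - 1/6 = 518 - 1/6 = 3107/6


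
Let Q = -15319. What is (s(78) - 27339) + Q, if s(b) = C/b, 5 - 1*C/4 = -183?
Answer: -1663286/39 ≈ -42648.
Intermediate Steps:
C = 752 (C = 20 - 4*(-183) = 20 + 732 = 752)
s(b) = 752/b
(s(78) - 27339) + Q = (752/78 - 27339) - 15319 = (752*(1/78) - 27339) - 15319 = (376/39 - 27339) - 15319 = -1065845/39 - 15319 = -1663286/39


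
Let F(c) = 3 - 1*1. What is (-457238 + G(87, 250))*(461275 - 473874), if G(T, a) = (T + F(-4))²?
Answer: 5660944883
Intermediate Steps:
F(c) = 2 (F(c) = 3 - 1 = 2)
G(T, a) = (2 + T)² (G(T, a) = (T + 2)² = (2 + T)²)
(-457238 + G(87, 250))*(461275 - 473874) = (-457238 + (2 + 87)²)*(461275 - 473874) = (-457238 + 89²)*(-12599) = (-457238 + 7921)*(-12599) = -449317*(-12599) = 5660944883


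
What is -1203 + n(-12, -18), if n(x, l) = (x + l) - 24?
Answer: -1257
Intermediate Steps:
n(x, l) = -24 + l + x (n(x, l) = (l + x) - 24 = -24 + l + x)
-1203 + n(-12, -18) = -1203 + (-24 - 18 - 12) = -1203 - 54 = -1257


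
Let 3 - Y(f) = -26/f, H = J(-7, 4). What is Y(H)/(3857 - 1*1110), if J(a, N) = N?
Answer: 19/5494 ≈ 0.0034583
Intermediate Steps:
H = 4
Y(f) = 3 + 26/f (Y(f) = 3 - (-26)/f = 3 + 26/f)
Y(H)/(3857 - 1*1110) = (3 + 26/4)/(3857 - 1*1110) = (3 + 26*(¼))/(3857 - 1110) = (3 + 13/2)/2747 = (19/2)*(1/2747) = 19/5494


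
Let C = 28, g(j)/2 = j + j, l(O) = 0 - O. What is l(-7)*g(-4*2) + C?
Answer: -196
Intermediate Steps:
l(O) = -O
g(j) = 4*j (g(j) = 2*(j + j) = 2*(2*j) = 4*j)
l(-7)*g(-4*2) + C = (-1*(-7))*(4*(-4*2)) + 28 = 7*(4*(-8)) + 28 = 7*(-32) + 28 = -224 + 28 = -196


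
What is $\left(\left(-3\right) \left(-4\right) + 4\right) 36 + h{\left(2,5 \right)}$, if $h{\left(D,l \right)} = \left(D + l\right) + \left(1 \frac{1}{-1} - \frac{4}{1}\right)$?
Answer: $578$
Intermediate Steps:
$h{\left(D,l \right)} = -5 + D + l$ ($h{\left(D,l \right)} = \left(D + l\right) + \left(1 \left(-1\right) - 4\right) = \left(D + l\right) - 5 = -5 + D + l$)
$\left(\left(-3\right) \left(-4\right) + 4\right) 36 + h{\left(2,5 \right)} = \left(\left(-3\right) \left(-4\right) + 4\right) 36 + \left(-5 + 2 + 5\right) = \left(12 + 4\right) 36 + 2 = 16 \cdot 36 + 2 = 576 + 2 = 578$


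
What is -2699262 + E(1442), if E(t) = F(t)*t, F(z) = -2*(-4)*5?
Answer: -2641582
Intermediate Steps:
F(z) = 40 (F(z) = 8*5 = 40)
E(t) = 40*t
-2699262 + E(1442) = -2699262 + 40*1442 = -2699262 + 57680 = -2641582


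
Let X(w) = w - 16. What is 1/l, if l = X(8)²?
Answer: 1/64 ≈ 0.015625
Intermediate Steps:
X(w) = -16 + w
l = 64 (l = (-16 + 8)² = (-8)² = 64)
1/l = 1/64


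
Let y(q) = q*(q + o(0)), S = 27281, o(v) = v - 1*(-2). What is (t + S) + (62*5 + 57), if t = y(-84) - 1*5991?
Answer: 28545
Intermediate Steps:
o(v) = 2 + v (o(v) = v + 2 = 2 + v)
y(q) = q*(2 + q) (y(q) = q*(q + (2 + 0)) = q*(q + 2) = q*(2 + q))
t = 897 (t = -84*(2 - 84) - 1*5991 = -84*(-82) - 5991 = 6888 - 5991 = 897)
(t + S) + (62*5 + 57) = (897 + 27281) + (62*5 + 57) = 28178 + (310 + 57) = 28178 + 367 = 28545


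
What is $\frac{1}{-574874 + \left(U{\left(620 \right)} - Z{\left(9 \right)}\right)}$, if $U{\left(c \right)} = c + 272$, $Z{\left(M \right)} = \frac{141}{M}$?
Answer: $- \frac{3}{1721993} \approx -1.7422 \cdot 10^{-6}$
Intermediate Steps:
$U{\left(c \right)} = 272 + c$
$\frac{1}{-574874 + \left(U{\left(620 \right)} - Z{\left(9 \right)}\right)} = \frac{1}{-574874 + \left(\left(272 + 620\right) - \frac{141}{9}\right)} = \frac{1}{-574874 + \left(892 - 141 \cdot \frac{1}{9}\right)} = \frac{1}{-574874 + \left(892 - \frac{47}{3}\right)} = \frac{1}{-574874 + \frac{2629}{3}} = \frac{1}{- \frac{1721993}{3}} = - \frac{3}{1721993}$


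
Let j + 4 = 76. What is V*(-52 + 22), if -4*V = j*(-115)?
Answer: -62100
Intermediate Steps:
j = 72 (j = -4 + 76 = 72)
V = 2070 (V = -18*(-115) = -1/4*(-8280) = 2070)
V*(-52 + 22) = 2070*(-52 + 22) = 2070*(-30) = -62100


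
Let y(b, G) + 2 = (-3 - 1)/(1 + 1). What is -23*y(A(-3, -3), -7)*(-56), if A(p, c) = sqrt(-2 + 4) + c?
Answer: -5152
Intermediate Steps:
A(p, c) = c + sqrt(2) (A(p, c) = sqrt(2) + c = c + sqrt(2))
y(b, G) = -4 (y(b, G) = -2 + (-3 - 1)/(1 + 1) = -2 - 4/2 = -2 - 4*1/2 = -2 - 2 = -4)
-23*y(A(-3, -3), -7)*(-56) = -23*(-4)*(-56) = 92*(-56) = -5152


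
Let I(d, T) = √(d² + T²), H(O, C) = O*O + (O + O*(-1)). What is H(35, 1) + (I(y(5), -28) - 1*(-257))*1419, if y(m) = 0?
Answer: 405640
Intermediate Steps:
H(O, C) = O² (H(O, C) = O² + (O - O) = O² + 0 = O²)
I(d, T) = √(T² + d²)
H(35, 1) + (I(y(5), -28) - 1*(-257))*1419 = 35² + (√((-28)² + 0²) - 1*(-257))*1419 = 1225 + (√(784 + 0) + 257)*1419 = 1225 + (√784 + 257)*1419 = 1225 + (28 + 257)*1419 = 1225 + 285*1419 = 1225 + 404415 = 405640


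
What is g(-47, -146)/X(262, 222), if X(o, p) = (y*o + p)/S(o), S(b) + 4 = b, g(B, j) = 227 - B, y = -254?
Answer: -35346/33163 ≈ -1.0658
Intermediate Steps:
S(b) = -4 + b
X(o, p) = (p - 254*o)/(-4 + o) (X(o, p) = (-254*o + p)/(-4 + o) = (p - 254*o)/(-4 + o))
g(-47, -146)/X(262, 222) = (227 - 1*(-47))/(((222 - 254*262)/(-4 + 262))) = (227 + 47)/(((222 - 66548)/258)) = 274/(((1/258)*(-66326))) = 274/(-33163/129) = 274*(-129/33163) = -35346/33163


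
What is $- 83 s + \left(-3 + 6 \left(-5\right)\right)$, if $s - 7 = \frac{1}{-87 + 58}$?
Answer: $- \frac{17723}{29} \approx -611.14$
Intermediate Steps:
$s = \frac{202}{29}$ ($s = 7 + \frac{1}{-87 + 58} = 7 + \frac{1}{-29} = 7 - \frac{1}{29} = \frac{202}{29} \approx 6.9655$)
$- 83 s + \left(-3 + 6 \left(-5\right)\right) = \left(-83\right) \frac{202}{29} + \left(-3 + 6 \left(-5\right)\right) = - \frac{16766}{29} - 33 = - \frac{17723}{29}$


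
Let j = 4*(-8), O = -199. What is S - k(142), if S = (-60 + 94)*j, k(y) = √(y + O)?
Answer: -1088 - I*√57 ≈ -1088.0 - 7.5498*I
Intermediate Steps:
j = -32
k(y) = √(-199 + y) (k(y) = √(y - 199) = √(-199 + y))
S = -1088 (S = (-60 + 94)*(-32) = 34*(-32) = -1088)
S - k(142) = -1088 - √(-199 + 142) = -1088 - √(-57) = -1088 - I*√57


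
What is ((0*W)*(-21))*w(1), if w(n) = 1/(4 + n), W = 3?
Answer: 0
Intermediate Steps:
((0*W)*(-21))*w(1) = ((0*3)*(-21))/(4 + 1) = (0*(-21))/5 = 0*(⅕) = 0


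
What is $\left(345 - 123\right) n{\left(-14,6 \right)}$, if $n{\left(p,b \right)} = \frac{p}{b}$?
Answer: $-518$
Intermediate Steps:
$\left(345 - 123\right) n{\left(-14,6 \right)} = \left(345 - 123\right) \left(- \frac{14}{6}\right) = 222 \left(\left(-14\right) \frac{1}{6}\right) = 222 \left(- \frac{7}{3}\right) = -518$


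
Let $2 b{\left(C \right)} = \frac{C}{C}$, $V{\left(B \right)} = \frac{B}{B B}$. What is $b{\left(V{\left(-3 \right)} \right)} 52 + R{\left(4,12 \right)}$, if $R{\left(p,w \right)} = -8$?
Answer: $18$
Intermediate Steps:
$V{\left(B \right)} = \frac{1}{B}$ ($V{\left(B \right)} = \frac{B}{B^{2}} = \frac{1}{B}$)
$b{\left(C \right)} = \frac{1}{2}$ ($b{\left(C \right)} = \frac{C \frac{1}{C}}{2} = \frac{1}{2} \cdot 1 = \frac{1}{2}$)
$b{\left(V{\left(-3 \right)} \right)} 52 + R{\left(4,12 \right)} = \frac{1}{2} \cdot 52 - 8 = 26 - 8 = 18$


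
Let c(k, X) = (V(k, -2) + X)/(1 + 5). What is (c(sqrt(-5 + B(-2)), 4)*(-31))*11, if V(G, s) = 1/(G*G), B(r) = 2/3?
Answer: -16709/78 ≈ -214.22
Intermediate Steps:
B(r) = 2/3 (B(r) = 2*(1/3) = 2/3)
V(G, s) = G**(-2) (V(G, s) = 1/(G**2) = G**(-2))
c(k, X) = X/6 + 1/(6*k**2) (c(k, X) = (k**(-2) + X)/(1 + 5) = (X + k**(-2))/6 = (X + k**(-2))*(1/6) = X/6 + 1/(6*k**2))
(c(sqrt(-5 + B(-2)), 4)*(-31))*11 = (((1/6)*4 + 1/(6*(sqrt(-5 + 2/3))**2))*(-31))*11 = ((2/3 + 1/(6*(sqrt(-13/3))**2))*(-31))*11 = ((2/3 + 1/(6*(I*sqrt(39)/3)**2))*(-31))*11 = ((2/3 + (1/6)*(-3/13))*(-31))*11 = ((2/3 - 1/26)*(-31))*11 = ((49/78)*(-31))*11 = -1519/78*11 = -16709/78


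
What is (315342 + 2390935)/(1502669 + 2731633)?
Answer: 2706277/4234302 ≈ 0.63913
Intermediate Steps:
(315342 + 2390935)/(1502669 + 2731633) = 2706277/4234302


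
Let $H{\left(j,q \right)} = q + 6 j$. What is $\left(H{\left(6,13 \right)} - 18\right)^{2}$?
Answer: $961$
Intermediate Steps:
$\left(H{\left(6,13 \right)} - 18\right)^{2} = \left(\left(13 + 6 \cdot 6\right) - 18\right)^{2} = \left(\left(13 + 36\right) - 18\right)^{2} = \left(49 - 18\right)^{2} = 31^{2} = 961$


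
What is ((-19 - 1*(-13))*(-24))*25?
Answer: 3600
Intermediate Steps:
((-19 - 1*(-13))*(-24))*25 = ((-19 + 13)*(-24))*25 = -6*(-24)*25 = 144*25 = 3600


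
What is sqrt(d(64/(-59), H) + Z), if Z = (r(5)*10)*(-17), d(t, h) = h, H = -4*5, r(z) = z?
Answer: I*sqrt(870) ≈ 29.496*I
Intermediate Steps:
H = -20
Z = -850 (Z = (5*10)*(-17) = 50*(-17) = -850)
sqrt(d(64/(-59), H) + Z) = sqrt(-20 - 850) = sqrt(-870) = I*sqrt(870)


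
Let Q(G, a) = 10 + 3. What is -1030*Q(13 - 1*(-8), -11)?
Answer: -13390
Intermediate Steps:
Q(G, a) = 13
-1030*Q(13 - 1*(-8), -11) = -1030*13 = -13390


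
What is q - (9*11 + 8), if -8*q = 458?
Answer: -657/4 ≈ -164.25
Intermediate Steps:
q = -229/4 (q = -1/8*458 = -229/4 ≈ -57.250)
q - (9*11 + 8) = -229/4 - (9*11 + 8) = -229/4 - (99 + 8) = -229/4 - 1*107 = -229/4 - 107 = -657/4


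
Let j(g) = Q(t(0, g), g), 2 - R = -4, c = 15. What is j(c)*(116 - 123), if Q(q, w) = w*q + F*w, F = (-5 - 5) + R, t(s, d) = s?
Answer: 420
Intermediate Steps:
R = 6 (R = 2 - 1*(-4) = 2 + 4 = 6)
F = -4 (F = (-5 - 5) + 6 = -10 + 6 = -4)
Q(q, w) = -4*w + q*w (Q(q, w) = w*q - 4*w = q*w - 4*w = -4*w + q*w)
j(g) = -4*g (j(g) = g*(-4 + 0) = g*(-4) = -4*g)
j(c)*(116 - 123) = (-4*15)*(116 - 123) = -60*(-7) = 420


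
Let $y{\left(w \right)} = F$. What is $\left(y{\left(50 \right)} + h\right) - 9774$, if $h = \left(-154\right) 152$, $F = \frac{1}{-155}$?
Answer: $- \frac{5143211}{155} \approx -33182.0$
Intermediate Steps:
$F = - \frac{1}{155} \approx -0.0064516$
$y{\left(w \right)} = - \frac{1}{155}$
$h = -23408$
$\left(y{\left(50 \right)} + h\right) - 9774 = \left(- \frac{1}{155} - 23408\right) - 9774 = - \frac{3628241}{155} - 9774 = - \frac{5143211}{155}$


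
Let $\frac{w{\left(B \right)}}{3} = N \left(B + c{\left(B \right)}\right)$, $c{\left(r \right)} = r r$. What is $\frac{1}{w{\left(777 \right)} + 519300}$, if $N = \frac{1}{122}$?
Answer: $\frac{61}{32584059} \approx 1.8721 \cdot 10^{-6}$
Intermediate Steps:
$c{\left(r \right)} = r^{2}$
$N = \frac{1}{122} \approx 0.0081967$
$w{\left(B \right)} = \frac{3 B}{122} + \frac{3 B^{2}}{122}$ ($w{\left(B \right)} = 3 \frac{B + B^{2}}{122} = 3 \left(\frac{B}{122} + \frac{B^{2}}{122}\right) = \frac{3 B}{122} + \frac{3 B^{2}}{122}$)
$\frac{1}{w{\left(777 \right)} + 519300} = \frac{1}{\frac{3}{122} \cdot 777 \left(1 + 777\right) + 519300} = \frac{1}{\frac{3}{122} \cdot 777 \cdot 778 + 519300} = \frac{1}{\frac{906759}{61} + 519300} = \frac{1}{\frac{32584059}{61}} = \frac{61}{32584059}$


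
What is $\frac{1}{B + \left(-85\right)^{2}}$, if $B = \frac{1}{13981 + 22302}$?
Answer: $\frac{36283}{262144676} \approx 0.00013841$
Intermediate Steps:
$B = \frac{1}{36283} \approx 2.7561 \cdot 10^{-5}$
$\frac{1}{B + \left(-85\right)^{2}} = \frac{1}{\frac{1}{36283} + \left(-85\right)^{2}} = \frac{1}{\frac{1}{36283} + 7225} = \frac{1}{\frac{262144676}{36283}} = \frac{36283}{262144676}$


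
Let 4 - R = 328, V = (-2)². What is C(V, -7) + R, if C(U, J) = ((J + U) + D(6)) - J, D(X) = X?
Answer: -314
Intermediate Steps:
V = 4
R = -324 (R = 4 - 1*328 = 4 - 328 = -324)
C(U, J) = 6 + U (C(U, J) = ((J + U) + 6) - J = (6 + J + U) - J = 6 + U)
C(V, -7) + R = (6 + 4) - 324 = 10 - 324 = -314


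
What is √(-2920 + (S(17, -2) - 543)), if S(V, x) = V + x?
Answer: 2*I*√862 ≈ 58.72*I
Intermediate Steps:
√(-2920 + (S(17, -2) - 543)) = √(-2920 + ((17 - 2) - 543)) = √(-2920 + (15 - 543)) = √(-2920 - 528) = √(-3448) = 2*I*√862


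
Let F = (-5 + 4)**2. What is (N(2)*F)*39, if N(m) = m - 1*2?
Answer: 0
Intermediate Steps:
N(m) = -2 + m (N(m) = m - 2 = -2 + m)
F = 1 (F = (-1)**2 = 1)
(N(2)*F)*39 = ((-2 + 2)*1)*39 = (0*1)*39 = 0*39 = 0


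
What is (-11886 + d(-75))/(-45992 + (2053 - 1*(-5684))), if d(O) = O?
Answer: 11961/38255 ≈ 0.31266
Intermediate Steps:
(-11886 + d(-75))/(-45992 + (2053 - 1*(-5684))) = (-11886 - 75)/(-45992 + (2053 - 1*(-5684))) = -11961/(-45992 + (2053 + 5684)) = -11961/(-45992 + 7737) = -11961/(-38255) = -11961*(-1/38255) = 11961/38255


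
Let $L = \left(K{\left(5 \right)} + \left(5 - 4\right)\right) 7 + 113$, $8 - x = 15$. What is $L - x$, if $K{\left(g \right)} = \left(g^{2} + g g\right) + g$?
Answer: $512$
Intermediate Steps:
$x = -7$ ($x = 8 - 15 = -7$)
$K{\left(g \right)} = g + 2 g^{2}$ ($K{\left(g \right)} = \left(g^{2} + g^{2}\right) + g = 2 g^{2} + g = g + 2 g^{2}$)
$L = 505$ ($L = \left(5 \left(1 + 2 \cdot 5\right) + \left(5 - 4\right)\right) 7 + 113 = \left(5 \left(1 + 10\right) + \left(5 - 4\right)\right) 7 + 113 = \left(5 \cdot 11 + 1\right) 7 + 113 = \left(55 + 1\right) 7 + 113 = 56 \cdot 7 + 113 = 392 + 113 = 505$)
$L - x = 505 - -7 = 505 + 7 = 512$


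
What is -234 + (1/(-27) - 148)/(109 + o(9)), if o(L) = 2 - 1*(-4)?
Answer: -730567/3105 ≈ -235.29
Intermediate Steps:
o(L) = 6 (o(L) = 2 + 4 = 6)
-234 + (1/(-27) - 148)/(109 + o(9)) = -234 + (1/(-27) - 148)/(109 + 6) = -234 + (-1/27 - 148)/115 = -234 - 3997/27*1/115 = -234 - 3997/3105 = -730567/3105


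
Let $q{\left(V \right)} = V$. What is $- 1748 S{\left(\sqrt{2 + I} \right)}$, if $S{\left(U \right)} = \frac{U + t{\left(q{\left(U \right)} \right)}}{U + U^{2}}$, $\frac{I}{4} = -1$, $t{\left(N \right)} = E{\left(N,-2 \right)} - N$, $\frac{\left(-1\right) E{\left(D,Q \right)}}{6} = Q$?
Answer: $\frac{10488 \sqrt{2}}{\sqrt{2} - i} \approx 6992.0 + 4944.1 i$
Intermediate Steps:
$E{\left(D,Q \right)} = - 6 Q$
$t{\left(N \right)} = 12 - N$ ($t{\left(N \right)} = \left(-6\right) \left(-2\right) - N = 12 - N$)
$I = -4$ ($I = 4 \left(-1\right) = -4$)
$S{\left(U \right)} = \frac{12}{U + U^{2}}$ ($S{\left(U \right)} = \frac{U - \left(-12 + U\right)}{U + U^{2}} = \frac{12}{U + U^{2}}$)
$- 1748 S{\left(\sqrt{2 + I} \right)} = - 1748 \frac{12}{\sqrt{2 - 4} \left(1 + \sqrt{2 - 4}\right)} = - 1748 \frac{12}{\sqrt{-2} \left(1 + \sqrt{-2}\right)} = - 1748 \frac{12}{i \sqrt{2} \left(1 + i \sqrt{2}\right)} = - 1748 \frac{12 \left(- \frac{i \sqrt{2}}{2}\right)}{1 + i \sqrt{2}} = - 1748 \left(- \frac{6 i \sqrt{2}}{1 + i \sqrt{2}}\right) = \frac{10488 i \sqrt{2}}{1 + i \sqrt{2}}$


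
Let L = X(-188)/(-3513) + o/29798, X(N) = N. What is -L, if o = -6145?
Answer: 15985361/104680374 ≈ 0.15271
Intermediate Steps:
L = -15985361/104680374 (L = -188/(-3513) - 6145/29798 = -188*(-1/3513) - 6145*1/29798 = 188/3513 - 6145/29798 = -15985361/104680374 ≈ -0.15271)
-L = -1*(-15985361/104680374) = 15985361/104680374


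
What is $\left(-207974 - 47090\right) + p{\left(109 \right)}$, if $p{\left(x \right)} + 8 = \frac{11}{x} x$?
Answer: $-255061$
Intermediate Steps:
$p{\left(x \right)} = 3$ ($p{\left(x \right)} = -8 + \frac{11}{x} x = -8 + 11 = 3$)
$\left(-207974 - 47090\right) + p{\left(109 \right)} = \left(-207974 - 47090\right) + 3 = -255064 + 3 = -255061$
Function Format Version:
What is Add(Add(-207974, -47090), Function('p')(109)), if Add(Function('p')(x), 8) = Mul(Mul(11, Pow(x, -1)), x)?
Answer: -255061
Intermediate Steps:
Function('p')(x) = 3 (Function('p')(x) = Add(-8, Mul(Mul(11, Pow(x, -1)), x)) = Add(-8, 11) = 3)
Add(Add(-207974, -47090), Function('p')(109)) = Add(Add(-207974, -47090), 3) = Add(-255064, 3) = -255061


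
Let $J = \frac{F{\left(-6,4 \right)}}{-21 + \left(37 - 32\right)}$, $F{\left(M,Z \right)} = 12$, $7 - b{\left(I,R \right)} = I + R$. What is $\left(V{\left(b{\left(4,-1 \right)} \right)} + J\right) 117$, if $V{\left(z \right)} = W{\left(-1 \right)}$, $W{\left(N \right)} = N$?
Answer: $- \frac{819}{4} \approx -204.75$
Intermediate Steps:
$b{\left(I,R \right)} = 7 - I - R$ ($b{\left(I,R \right)} = 7 - \left(I + R\right) = 7 - I - R$)
$V{\left(z \right)} = -1$
$J = - \frac{3}{4}$ ($J = \frac{12}{-21 + \left(37 - 32\right)} = \frac{12}{-21 + 5} = \frac{12}{-16} = 12 \left(- \frac{1}{16}\right) = - \frac{3}{4} \approx -0.75$)
$\left(V{\left(b{\left(4,-1 \right)} \right)} + J\right) 117 = \left(-1 - \frac{3}{4}\right) 117 = \left(- \frac{7}{4}\right) 117 = - \frac{819}{4}$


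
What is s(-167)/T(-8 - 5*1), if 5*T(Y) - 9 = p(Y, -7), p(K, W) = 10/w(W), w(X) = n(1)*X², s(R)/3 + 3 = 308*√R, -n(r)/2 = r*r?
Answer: -2205/436 + 56595*I*√167/109 ≈ -5.0573 + 6709.8*I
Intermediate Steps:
n(r) = -2*r² (n(r) = -2*r*r = -2*r²)
s(R) = -9 + 924*√R (s(R) = -9 + 3*(308*√R) = -9 + 924*√R)
w(X) = -2*X² (w(X) = (-2*1²)*X² = (-2*1)*X² = -2*X²)
p(K, W) = -5/W² (p(K, W) = 10/((-2*W²)) = 10*(-1/(2*W²)) = -5/W²)
T(Y) = 436/245 (T(Y) = 9/5 + (-5/(-7)²)/5 = 9/5 + (-5*1/49)/5 = 9/5 + (⅕)*(-5/49) = 9/5 - 1/49 = 436/245)
s(-167)/T(-8 - 5*1) = (-9 + 924*√(-167))/(436/245) = (-9 + 924*(I*√167))*(245/436) = (-9 + 924*I*√167)*(245/436) = -2205/436 + 56595*I*√167/109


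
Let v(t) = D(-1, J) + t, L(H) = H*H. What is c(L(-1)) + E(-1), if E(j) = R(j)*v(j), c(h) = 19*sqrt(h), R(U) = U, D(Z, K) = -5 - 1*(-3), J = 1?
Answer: 22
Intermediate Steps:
D(Z, K) = -2 (D(Z, K) = -5 + 3 = -2)
L(H) = H**2
v(t) = -2 + t
E(j) = j*(-2 + j)
c(L(-1)) + E(-1) = 19*sqrt((-1)**2) - (-2 - 1) = 19*sqrt(1) - 1*(-3) = 19*1 + 3 = 19 + 3 = 22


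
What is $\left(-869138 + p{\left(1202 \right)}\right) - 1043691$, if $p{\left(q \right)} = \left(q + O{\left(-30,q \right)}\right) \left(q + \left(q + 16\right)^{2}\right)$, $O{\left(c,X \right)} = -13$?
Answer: $1763426385$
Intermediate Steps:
$p{\left(q \right)} = \left(-13 + q\right) \left(q + \left(16 + q\right)^{2}\right)$ ($p{\left(q \right)} = \left(q - 13\right) \left(q + \left(q + 16\right)^{2}\right) = \left(-13 + q\right) \left(q + \left(16 + q\right)^{2}\right)$)
$\left(-869138 + p{\left(1202 \right)}\right) - 1043691 = \left(-869138 + \left(-3328 + 1202^{3} - 207946 + 20 \cdot 1202^{2}\right)\right) - 1043691 = \left(-869138 + \left(-3328 + 1736654408 - 207946 + 20 \cdot 1444804\right)\right) - 1043691 = \left(-869138 + \left(-3328 + 1736654408 - 207946 + 28896080\right)\right) - 1043691 = \left(-869138 + 1765339214\right) - 1043691 = 1764470076 - 1043691 = 1763426385$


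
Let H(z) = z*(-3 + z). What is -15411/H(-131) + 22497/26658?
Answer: -1326175/38996211 ≈ -0.034008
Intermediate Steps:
-15411/H(-131) + 22497/26658 = -15411*(-1/(131*(-3 - 131))) + 22497/26658 = -15411/((-131*(-134))) + 22497*(1/26658) = -15411/17554 + 7499/8886 = -1326175/38996211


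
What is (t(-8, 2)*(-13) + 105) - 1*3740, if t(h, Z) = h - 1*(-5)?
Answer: -3596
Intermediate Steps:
t(h, Z) = 5 + h (t(h, Z) = h + 5 = 5 + h)
(t(-8, 2)*(-13) + 105) - 1*3740 = ((5 - 8)*(-13) + 105) - 1*3740 = (-3*(-13) + 105) - 3740 = (39 + 105) - 3740 = 144 - 3740 = -3596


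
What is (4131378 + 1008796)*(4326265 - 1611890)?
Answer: 13952359801250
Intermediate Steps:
(4131378 + 1008796)*(4326265 - 1611890) = 5140174*2714375 = 13952359801250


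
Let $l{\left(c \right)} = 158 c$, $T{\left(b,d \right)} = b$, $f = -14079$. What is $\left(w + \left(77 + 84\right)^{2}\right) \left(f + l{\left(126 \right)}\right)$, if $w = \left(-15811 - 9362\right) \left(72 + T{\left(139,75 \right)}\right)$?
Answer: $-30809657478$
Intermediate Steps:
$w = -5311503$ ($w = \left(-15811 - 9362\right) \left(72 + 139\right) = \left(-25173\right) 211 = -5311503$)
$\left(w + \left(77 + 84\right)^{2}\right) \left(f + l{\left(126 \right)}\right) = \left(-5311503 + \left(77 + 84\right)^{2}\right) \left(-14079 + 158 \cdot 126\right) = \left(-5311503 + 161^{2}\right) \left(-14079 + 19908\right) = \left(-5311503 + 25921\right) 5829 = \left(-5285582\right) 5829 = -30809657478$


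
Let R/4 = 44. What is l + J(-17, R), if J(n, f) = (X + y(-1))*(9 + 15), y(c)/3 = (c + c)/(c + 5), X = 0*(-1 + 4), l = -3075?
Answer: -3111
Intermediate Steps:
R = 176 (R = 4*44 = 176)
X = 0 (X = 0*3 = 0)
y(c) = 6*c/(5 + c) (y(c) = 3*((c + c)/(c + 5)) = 3*((2*c)/(5 + c)) = 3*(2*c/(5 + c)) = 6*c/(5 + c))
J(n, f) = -36 (J(n, f) = (0 + 6*(-1)/(5 - 1))*(9 + 15) = (0 + 6*(-1)/4)*24 = (0 + 6*(-1)*(¼))*24 = (0 - 3/2)*24 = -3/2*24 = -36)
l + J(-17, R) = -3075 - 36 = -3111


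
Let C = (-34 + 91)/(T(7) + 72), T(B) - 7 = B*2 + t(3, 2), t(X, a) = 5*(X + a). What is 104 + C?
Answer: 12329/118 ≈ 104.48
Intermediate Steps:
t(X, a) = 5*X + 5*a
T(B) = 32 + 2*B (T(B) = 7 + (B*2 + (5*3 + 5*2)) = 7 + (2*B + (15 + 10)) = 7 + (2*B + 25) = 7 + (25 + 2*B) = 32 + 2*B)
C = 57/118 (C = (-34 + 91)/((32 + 2*7) + 72) = 57/((32 + 14) + 72) = 57/(46 + 72) = 57/118 ≈ 0.48305)
104 + C = 104 + 57/118 = 12329/118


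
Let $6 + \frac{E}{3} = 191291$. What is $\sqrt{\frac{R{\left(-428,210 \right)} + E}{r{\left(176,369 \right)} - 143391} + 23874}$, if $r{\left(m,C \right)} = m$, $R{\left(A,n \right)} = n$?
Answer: $\frac{\sqrt{19583453084667}}{28643} \approx 154.5$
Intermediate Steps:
$E = 573855$ ($E = -18 + 3 \cdot 191291 = -18 + 573873 = 573855$)
$\sqrt{\frac{R{\left(-428,210 \right)} + E}{r{\left(176,369 \right)} - 143391} + 23874} = \sqrt{\frac{210 + 573855}{176 - 143391} + 23874} = \sqrt{\frac{574065}{-143215} + 23874} = \sqrt{574065 \left(- \frac{1}{143215}\right) + 23874} = \sqrt{- \frac{114813}{28643} + 23874} = \sqrt{\frac{683708169}{28643}} = \frac{\sqrt{19583453084667}}{28643}$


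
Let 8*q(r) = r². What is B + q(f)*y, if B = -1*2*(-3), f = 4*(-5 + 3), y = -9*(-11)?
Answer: 798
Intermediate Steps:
y = 99
f = -8 (f = 4*(-2) = -8)
q(r) = r²/8
B = 6 (B = -2*(-3) = 6)
B + q(f)*y = 6 + ((⅛)*(-8)²)*99 = 6 + ((⅛)*64)*99 = 6 + 8*99 = 6 + 792 = 798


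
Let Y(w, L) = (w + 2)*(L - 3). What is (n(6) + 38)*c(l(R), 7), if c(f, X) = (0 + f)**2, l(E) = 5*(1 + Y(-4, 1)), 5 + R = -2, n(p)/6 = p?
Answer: 46250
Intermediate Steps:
n(p) = 6*p
Y(w, L) = (-3 + L)*(2 + w) (Y(w, L) = (2 + w)*(-3 + L) = (-3 + L)*(2 + w))
R = -7 (R = -5 - 2 = -7)
l(E) = 25 (l(E) = 5*(1 + (-6 - 3*(-4) + 2*1 + 1*(-4))) = 5*(1 + (-6 + 12 + 2 - 4)) = 5*(1 + 4) = 5*5 = 25)
c(f, X) = f**2
(n(6) + 38)*c(l(R), 7) = (6*6 + 38)*25**2 = (36 + 38)*625 = 74*625 = 46250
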